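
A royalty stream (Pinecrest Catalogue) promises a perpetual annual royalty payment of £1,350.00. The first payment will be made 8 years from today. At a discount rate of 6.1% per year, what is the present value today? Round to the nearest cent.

Value at end of year 7: C / r = £1,350.00 / 0.061 = £22,131.1475
Discount to today: PV = £22,131.1475 / (1 + 0.061)^7 = £22,131.1475 / 1.513588 = £14,621.65

£14621.65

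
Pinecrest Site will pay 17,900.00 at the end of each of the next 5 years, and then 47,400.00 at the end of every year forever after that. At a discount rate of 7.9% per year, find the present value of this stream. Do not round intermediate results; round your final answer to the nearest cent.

PV of 5-year annuity: 17,900.00 × [1 − (1+0.079)^−5] / 0.079 = 71658.27323
Perpetuity value at year 5: 47,400.00 / 0.079 = 600000.00000
PV of perpetuity: 600000.00000 / (1+0.079)^5 = 410245.68988
Total PV = 71658.27323 + 410245.68988 = 481903.96311

481903.96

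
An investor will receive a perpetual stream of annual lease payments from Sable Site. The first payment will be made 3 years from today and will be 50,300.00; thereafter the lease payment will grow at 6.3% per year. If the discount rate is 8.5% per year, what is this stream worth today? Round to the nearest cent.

1942163.68

Value at end of year 2: C₁ / (r − g) = 50,300.00 / (0.085 − 0.063) = 2,286,363.6364
Discount to today: PV = 2,286,363.6364 / (1 + 0.085)^2 = 2,286,363.6364 / 1.177225 = 1,942,163.68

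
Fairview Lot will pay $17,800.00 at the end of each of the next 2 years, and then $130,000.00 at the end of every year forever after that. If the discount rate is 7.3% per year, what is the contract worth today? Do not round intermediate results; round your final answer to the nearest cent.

PV of 2-year annuity: $17,800.00 × [1 − (1+0.073)^−2] / 0.073 = 32049.39683
Perpetuity value at year 2: $130,000.00 / 0.073 = 1780821.91781
PV of perpetuity: 1780821.91781 / (1+0.073)^2 = 1546753.28929
Total PV = 32049.39683 + 1546753.28929 = 1578802.68612

$1578802.69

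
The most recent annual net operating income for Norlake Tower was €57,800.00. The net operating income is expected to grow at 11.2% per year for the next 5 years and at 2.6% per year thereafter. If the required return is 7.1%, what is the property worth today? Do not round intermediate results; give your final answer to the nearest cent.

D_1 = 64273.60000
D_2 = 71472.24320
D_3 = 79477.13444
D_4 = 88378.57350
D_5 = 98276.97373
Terminal value at year 5: TV = D_5×(1+g_2)/(r−g_2) = 100832.17504/0.045 = 2240715.00098
P_0 = D_1/(1+r)^1 + D_2/(1+r)^2 + D_3/(1+r)^3 + D_4/(1+r)^4 + D_5/(1+r)^5 + TV/(1+r)^5
    = 60012.69841 + 62310.10330 + 64695.45740 + 67172.12757 + 69743.60957 + 1590154.29829 = 1914088.29453

€1914088.29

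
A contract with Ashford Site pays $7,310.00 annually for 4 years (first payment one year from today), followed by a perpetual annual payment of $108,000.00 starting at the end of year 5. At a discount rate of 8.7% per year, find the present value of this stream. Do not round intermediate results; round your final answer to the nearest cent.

$913012.26

PV of 4-year annuity: $7,310.00 × [1 − (1+0.087)^−4] / 0.087 = 23839.14106
Perpetuity value at year 4: $108,000.00 / 0.087 = 1241379.31034
PV of perpetuity: 1241379.31034 / (1+0.087)^4 = 889173.12238
Total PV = 23839.14106 + 889173.12238 = 913012.26344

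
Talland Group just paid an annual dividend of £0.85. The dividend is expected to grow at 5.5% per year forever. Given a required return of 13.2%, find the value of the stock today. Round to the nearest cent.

D₁ = D₀ × (1 + g) = £0.85 × 1.055 = £0.8968
Growing perpetuity: P = D₁ / (r − g) = £0.8968 / (0.132 − 0.055) = £11.65

£11.65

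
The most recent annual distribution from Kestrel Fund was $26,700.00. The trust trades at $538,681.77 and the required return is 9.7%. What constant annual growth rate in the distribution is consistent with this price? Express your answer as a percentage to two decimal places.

4.52%

P = D₀(1+g)/(r−g) ⇒ P(r−g) = D₀(1+g) ⇒ g(P+D₀) = P·r − D₀
g = (P·r − D₀)/(P + D₀) = ($538,681.77×0.097 − $26,700.00) / ($538,681.77 + $26,700.00) = 0.045194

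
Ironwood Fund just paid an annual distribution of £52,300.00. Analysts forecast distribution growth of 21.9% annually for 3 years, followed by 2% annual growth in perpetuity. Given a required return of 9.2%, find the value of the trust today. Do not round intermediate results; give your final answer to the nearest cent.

£1226960.14

D_1 = 63753.70000
D_2 = 77715.76030
D_3 = 94735.51181
Terminal value at year 3: TV = D_3×(1+g_2)/(r−g_2) = 96630.22204/0.072 = 1342086.41725
P_0 = D_1/(1+r)^1 + D_2/(1+r)^2 + D_3/(1+r)^3 + TV/(1+r)^3
    = 58382.50916 + 65172.41636 + 72751.99225 + 1030653.22359 = 1226960.14136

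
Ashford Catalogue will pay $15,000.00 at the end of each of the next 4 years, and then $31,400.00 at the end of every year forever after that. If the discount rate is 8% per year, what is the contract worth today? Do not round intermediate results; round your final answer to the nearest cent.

$338181.12

PV of 4-year annuity: $15,000.00 × [1 − (1+0.08)^−4] / 0.08 = 49681.90260
Perpetuity value at year 4: $31,400.00 / 0.08 = 392500.00000
PV of perpetuity: 392500.00000 / (1+0.08)^4 = 288499.21722
Total PV = 49681.90260 + 288499.21722 = 338181.11982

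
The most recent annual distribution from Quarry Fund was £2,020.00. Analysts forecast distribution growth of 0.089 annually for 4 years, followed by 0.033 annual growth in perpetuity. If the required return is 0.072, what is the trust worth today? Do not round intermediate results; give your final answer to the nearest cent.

£65385.06

D_1 = 2199.78000
D_2 = 2395.56042
D_3 = 2608.76530
D_4 = 2840.94541
Terminal value at year 4: TV = D_4×(1+g_2)/(r−g_2) = 2934.69661/0.039 = 75248.63096
P_0 = D_1/(1+r)^1 + D_2/(1+r)^2 + D_3/(1+r)^3 + D_4/(1+r)^4 + TV/(1+r)^4
    = 2052.03358 + 2084.57516 + 2117.63279 + 2151.21465 + 56979.60858 = 65385.06476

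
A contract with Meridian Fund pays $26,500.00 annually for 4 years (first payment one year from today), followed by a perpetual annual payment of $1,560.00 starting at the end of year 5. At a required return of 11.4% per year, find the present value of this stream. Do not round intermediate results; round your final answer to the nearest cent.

PV of 4-year annuity: $26,500.00 × [1 − (1+0.114)^−4] / 0.114 = 81517.56058
Perpetuity value at year 4: $1,560.00 / 0.114 = 13684.21053
PV of perpetuity: 13684.21053 / (1+0.114)^4 = 8885.44092
Total PV = 81517.56058 + 8885.44092 = 90403.00151

$90403.00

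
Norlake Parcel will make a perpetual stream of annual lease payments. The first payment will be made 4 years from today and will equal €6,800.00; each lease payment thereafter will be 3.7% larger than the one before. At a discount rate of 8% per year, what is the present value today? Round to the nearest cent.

€125536.26

Value at end of year 3: C₁ / (r − g) = €6,800.00 / (0.08 − 0.037) = €158,139.5349
Discount to today: PV = €158,139.5349 / (1 + 0.08)^3 = €158,139.5349 / 1.259712 = €125,536.26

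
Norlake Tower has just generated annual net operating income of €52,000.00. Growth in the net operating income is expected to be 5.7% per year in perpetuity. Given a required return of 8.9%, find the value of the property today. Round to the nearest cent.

€1717625.00

D₁ = D₀ × (1 + g) = €52,000.00 × 1.057 = €54,964.0000
Growing perpetuity: P = D₁ / (r − g) = €54,964.0000 / (0.089 − 0.057) = €1,717,625.00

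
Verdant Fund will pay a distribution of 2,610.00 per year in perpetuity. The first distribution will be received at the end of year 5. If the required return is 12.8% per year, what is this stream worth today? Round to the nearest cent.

12594.88

Value at end of year 4: C / r = 2,610.00 / 0.128 = 20,390.6250
Discount to today: PV = 20,390.6250 / (1 + 0.128)^4 = 20,390.6250 / 1.618961 = 12,594.88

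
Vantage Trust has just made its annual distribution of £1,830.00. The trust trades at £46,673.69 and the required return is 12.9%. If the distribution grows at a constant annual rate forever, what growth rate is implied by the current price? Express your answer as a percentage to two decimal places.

P = D₀(1+g)/(r−g) ⇒ P(r−g) = D₀(1+g) ⇒ g(P+D₀) = P·r − D₀
g = (P·r − D₀)/(P + D₀) = (£46,673.69×0.129 − £1,830.00) / (£46,673.69 + £1,830.00) = 0.086404

8.64%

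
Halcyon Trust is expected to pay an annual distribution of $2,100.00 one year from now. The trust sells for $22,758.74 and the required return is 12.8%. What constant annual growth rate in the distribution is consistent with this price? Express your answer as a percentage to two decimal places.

P = D₁/(r−g) ⇒ g = r − D₁/P = 0.128 − $2,100.00/$22,758.74 = 0.035728

3.57%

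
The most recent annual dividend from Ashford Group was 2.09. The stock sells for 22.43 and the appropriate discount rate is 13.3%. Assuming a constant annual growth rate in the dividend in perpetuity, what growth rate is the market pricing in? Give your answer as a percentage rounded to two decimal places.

P = D₀(1+g)/(r−g) ⇒ P(r−g) = D₀(1+g) ⇒ g(P+D₀) = P·r − D₀
g = (P·r − D₀)/(P + D₀) = (22.43×0.133 − 2.09) / (22.43 + 2.09) = 0.036427

3.64%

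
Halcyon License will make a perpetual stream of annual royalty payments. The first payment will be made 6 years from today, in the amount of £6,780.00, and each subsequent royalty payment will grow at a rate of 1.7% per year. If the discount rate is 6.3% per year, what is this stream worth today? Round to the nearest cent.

£108593.93

Value at end of year 5: C₁ / (r − g) = £6,780.00 / (0.063 − 0.017) = £147,391.3043
Discount to today: PV = £147,391.3043 / (1 + 0.063)^5 = £147,391.3043 / 1.357270 = £108,593.93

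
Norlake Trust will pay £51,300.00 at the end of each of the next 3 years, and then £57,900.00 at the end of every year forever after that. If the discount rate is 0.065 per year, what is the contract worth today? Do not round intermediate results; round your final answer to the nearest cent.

PV of 3-year annuity: £51,300.00 × [1 − (1+0.065)^−3] / 0.065 = 135866.79370
Perpetuity value at year 3: £57,900.00 / 0.065 = 890769.23077
PV of perpetuity: 890769.23077 / (1+0.065)^3 = 737422.49870
Total PV = 135866.79370 + 737422.49870 = 873289.29240

£873289.29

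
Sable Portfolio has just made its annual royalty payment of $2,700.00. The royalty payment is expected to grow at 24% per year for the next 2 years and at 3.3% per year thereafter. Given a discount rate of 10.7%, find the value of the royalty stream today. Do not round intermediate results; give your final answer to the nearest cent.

$53703.36

D_1 = 3348.00000
D_2 = 4151.52000
Terminal value at year 2: TV = D_2×(1+g_2)/(r−g_2) = 4288.52016/0.074 = 57952.97514
P_0 = D_1/(1+r)^1 + D_2/(1+r)^2 + TV/(1+r)^2
    = 3024.39024 + 3387.75420 + 47291.21745 = 53703.36190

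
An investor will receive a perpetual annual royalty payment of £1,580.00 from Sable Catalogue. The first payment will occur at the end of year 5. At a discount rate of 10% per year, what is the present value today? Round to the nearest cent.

Value at end of year 4: C / r = £1,580.00 / 0.1 = £15,800.0000
Discount to today: PV = £15,800.0000 / (1 + 0.1)^4 = £15,800.0000 / 1.464100 = £10,791.61

£10791.61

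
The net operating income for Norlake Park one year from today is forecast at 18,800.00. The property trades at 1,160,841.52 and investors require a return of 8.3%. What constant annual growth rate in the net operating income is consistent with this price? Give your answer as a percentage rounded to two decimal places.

6.68%

P = D₁/(r−g) ⇒ g = r − D₁/P = 0.083 − 18,800.00/1,160,841.52 = 0.066805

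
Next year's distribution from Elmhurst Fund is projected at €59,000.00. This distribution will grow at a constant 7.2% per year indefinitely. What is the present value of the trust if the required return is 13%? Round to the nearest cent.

Growing perpetuity: P = D₁ / (r − g) = €59,000.0000 / (0.13 − 0.072) = €1,017,241.38

€1017241.38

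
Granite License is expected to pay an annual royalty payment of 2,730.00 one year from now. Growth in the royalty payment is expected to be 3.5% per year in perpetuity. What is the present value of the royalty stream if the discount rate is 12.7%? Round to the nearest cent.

Growing perpetuity: P = D₁ / (r − g) = 2,730.0000 / (0.127 − 0.035) = 29,673.91

29673.91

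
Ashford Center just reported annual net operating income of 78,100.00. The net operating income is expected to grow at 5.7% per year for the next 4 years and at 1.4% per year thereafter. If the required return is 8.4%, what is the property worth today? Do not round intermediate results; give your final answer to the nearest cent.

D_1 = 82551.70000
D_2 = 87257.14690
D_3 = 92230.80427
D_4 = 97487.96012
Terminal value at year 4: TV = D_4×(1+g_2)/(r−g_2) = 98852.79156/0.07 = 1412182.73655
P_0 = D_1/(1+r)^1 + D_2/(1+r)^2 + D_3/(1+r)^3 + D_4/(1+r)^4 + TV/(1+r)^4
    = 76154.70480 + 74257.86252 + 72408.26631 + 70604.73938 + 1022760.08193 = 1316185.65494

1316185.65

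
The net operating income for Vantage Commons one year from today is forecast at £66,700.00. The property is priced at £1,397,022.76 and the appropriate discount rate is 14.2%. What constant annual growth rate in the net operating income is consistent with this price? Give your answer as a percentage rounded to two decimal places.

P = D₁/(r−g) ⇒ g = r − D₁/P = 0.142 − £66,700.00/£1,397,022.76 = 0.094256

9.43%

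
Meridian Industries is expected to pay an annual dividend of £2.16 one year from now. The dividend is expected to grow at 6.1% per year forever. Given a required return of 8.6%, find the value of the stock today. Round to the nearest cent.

£86.40

Growing perpetuity: P = D₁ / (r − g) = £2.1600 / (0.086 − 0.061) = £86.40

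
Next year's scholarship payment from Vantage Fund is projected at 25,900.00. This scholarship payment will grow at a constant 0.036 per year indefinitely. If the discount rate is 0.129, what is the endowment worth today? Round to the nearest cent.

Growing perpetuity: P = D₁ / (r − g) = 25,900.0000 / (0.129 − 0.036) = 278,494.62

278494.62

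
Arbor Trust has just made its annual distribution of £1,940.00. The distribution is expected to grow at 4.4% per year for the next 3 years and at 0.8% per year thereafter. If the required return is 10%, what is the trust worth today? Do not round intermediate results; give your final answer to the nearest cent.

£23419.07

D_1 = 2025.36000
D_2 = 2114.47584
D_3 = 2207.51278
Terminal value at year 3: TV = D_3×(1+g_2)/(r−g_2) = 2225.17288/0.092 = 24186.66173
P_0 = D_1/(1+r)^1 + D_2/(1+r)^2 + D_3/(1+r)^3 + TV/(1+r)^3
    = 1841.23636 + 1747.50069 + 1658.53702 + 18171.79694 = 23419.07102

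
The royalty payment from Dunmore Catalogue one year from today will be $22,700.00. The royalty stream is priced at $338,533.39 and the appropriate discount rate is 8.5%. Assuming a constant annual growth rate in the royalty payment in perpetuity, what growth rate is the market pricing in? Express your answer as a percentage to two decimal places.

P = D₁/(r−g) ⇒ g = r − D₁/P = 0.085 − $22,700.00/$338,533.39 = 0.017946

1.79%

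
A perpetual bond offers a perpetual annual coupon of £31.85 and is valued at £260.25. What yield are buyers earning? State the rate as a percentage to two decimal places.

P = C/r ⇒ r = C/P = £31.85/£260.25 = 0.122382

12.24%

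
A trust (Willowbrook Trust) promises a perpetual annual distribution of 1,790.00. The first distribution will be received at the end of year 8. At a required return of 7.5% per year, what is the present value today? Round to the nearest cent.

Value at end of year 7: C / r = 1,790.00 / 0.075 = 23,866.6667
Discount to today: PV = 23,866.6667 / (1 + 0.075)^7 = 23,866.6667 / 1.659049 = 14,385.75

14385.75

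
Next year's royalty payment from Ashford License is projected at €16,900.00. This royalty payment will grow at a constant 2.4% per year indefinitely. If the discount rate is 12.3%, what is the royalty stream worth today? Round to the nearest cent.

€170707.07

Growing perpetuity: P = D₁ / (r − g) = €16,900.0000 / (0.123 − 0.024) = €170,707.07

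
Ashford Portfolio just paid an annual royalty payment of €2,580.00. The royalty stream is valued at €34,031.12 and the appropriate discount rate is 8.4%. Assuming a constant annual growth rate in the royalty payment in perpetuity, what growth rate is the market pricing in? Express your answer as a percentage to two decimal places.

P = D₀(1+g)/(r−g) ⇒ P(r−g) = D₀(1+g) ⇒ g(P+D₀) = P·r − D₀
g = (P·r − D₀)/(P + D₀) = (€34,031.12×0.084 − €2,580.00) / (€34,031.12 + €2,580.00) = 0.007610

0.76%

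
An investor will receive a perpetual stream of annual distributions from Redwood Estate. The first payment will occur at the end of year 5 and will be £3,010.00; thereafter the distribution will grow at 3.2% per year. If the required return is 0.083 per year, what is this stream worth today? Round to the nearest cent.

Value at end of year 4: C₁ / (r − g) = £3,010.00 / (0.083 − 0.032) = £59,019.6078
Discount to today: PV = £59,019.6078 / (1 + 0.083)^4 = £59,019.6078 / 1.375669 = £42,902.49

£42902.49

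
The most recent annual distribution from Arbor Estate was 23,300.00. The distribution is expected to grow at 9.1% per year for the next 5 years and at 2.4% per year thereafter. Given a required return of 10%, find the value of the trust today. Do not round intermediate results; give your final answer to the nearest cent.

414973.87

D_1 = 25420.30000
D_2 = 27733.54730
D_3 = 30257.30010
D_4 = 33010.71441
D_5 = 36014.68943
Terminal value at year 5: TV = D_5×(1+g_2)/(r−g_2) = 36879.04197/0.076 = 485250.55226
P_0 = D_1/(1+r)^1 + D_2/(1+r)^2 + D_3/(1+r)^3 + D_4/(1+r)^4 + D_5/(1+r)^5 + TV/(1+r)^5
    = 23109.36364 + 22920.28702 + 22732.75740 + 22546.76212 + 22362.28861 + 301302.41492 = 414973.87371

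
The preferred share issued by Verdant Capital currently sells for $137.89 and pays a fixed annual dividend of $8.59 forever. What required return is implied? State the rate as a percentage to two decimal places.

P = C/r ⇒ r = C/P = $8.59/$137.89 = 0.062296

6.23%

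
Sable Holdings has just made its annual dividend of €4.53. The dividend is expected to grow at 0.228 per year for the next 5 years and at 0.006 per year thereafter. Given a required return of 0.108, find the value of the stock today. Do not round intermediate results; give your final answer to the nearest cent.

€105.87

D_1 = 5.56284
D_2 = 6.83117
D_3 = 8.38867
D_4 = 10.30129
D_5 = 12.64999
Terminal value at year 5: TV = D_5×(1+g_2)/(r−g_2) = 12.72589/0.102 = 124.76358
P_0 = D_1/(1+r)^1 + D_2/(1+r)^2 + D_3/(1+r)^3 + D_4/(1+r)^4 + D_5/(1+r)^5 + TV/(1+r)^5
    = 5.02061 + 5.56436 + 6.16700 + 6.83491 + 7.57515 + 74.71177 = 105.87381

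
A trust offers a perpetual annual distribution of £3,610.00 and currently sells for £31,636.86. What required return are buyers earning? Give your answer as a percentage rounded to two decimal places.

P = C/r ⇒ r = C/P = £3,610.00/£31,636.86 = 0.114107

11.41%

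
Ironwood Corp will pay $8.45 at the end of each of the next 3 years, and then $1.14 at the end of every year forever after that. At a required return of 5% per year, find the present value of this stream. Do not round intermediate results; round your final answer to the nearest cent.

PV of 3-year annuity: $8.45 × [1 − (1+0.05)^−3] / 0.05 = 23.01145
Perpetuity value at year 3: $1.14 / 0.05 = 22.80000
PV of perpetuity: 22.80000 / (1+0.05)^3 = 19.69550
Total PV = 23.01145 + 19.69550 = 42.70694

$42.71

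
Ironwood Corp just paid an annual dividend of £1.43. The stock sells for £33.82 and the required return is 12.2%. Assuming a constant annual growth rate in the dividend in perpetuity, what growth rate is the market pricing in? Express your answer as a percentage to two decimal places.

P = D₀(1+g)/(r−g) ⇒ P(r−g) = D₀(1+g) ⇒ g(P+D₀) = P·r − D₀
g = (P·r − D₀)/(P + D₀) = (£33.82×0.122 − £1.43) / (£33.82 + £1.43) = 0.076483

7.65%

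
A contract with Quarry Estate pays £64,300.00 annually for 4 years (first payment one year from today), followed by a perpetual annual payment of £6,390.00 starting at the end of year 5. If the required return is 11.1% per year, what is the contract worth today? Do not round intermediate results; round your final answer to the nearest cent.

PV of 4-year annuity: £64,300.00 × [1 − (1+0.111)^−4] / 0.111 = 199062.08008
Perpetuity value at year 4: £6,390.00 / 0.111 = 57567.56757
PV of perpetuity: 57567.56757 / (1+0.111)^4 = 37785.19289
Total PV = 199062.08008 + 37785.19289 = 236847.27297

£236847.27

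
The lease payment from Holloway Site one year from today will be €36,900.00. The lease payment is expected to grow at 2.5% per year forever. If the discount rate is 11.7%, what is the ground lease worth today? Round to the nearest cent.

€401086.96

Growing perpetuity: P = D₁ / (r − g) = €36,900.0000 / (0.117 − 0.025) = €401,086.96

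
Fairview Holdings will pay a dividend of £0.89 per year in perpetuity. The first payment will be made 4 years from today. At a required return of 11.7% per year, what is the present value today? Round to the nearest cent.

Value at end of year 3: C / r = £0.89 / 0.117 = £7.6068
Discount to today: PV = £7.6068 / (1 + 0.117)^3 = £7.6068 / 1.393669 = £5.46

£5.46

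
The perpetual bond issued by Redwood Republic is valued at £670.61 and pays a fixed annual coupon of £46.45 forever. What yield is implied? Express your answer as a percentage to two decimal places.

P = C/r ⇒ r = C/P = £46.45/£670.61 = 0.069265

6.93%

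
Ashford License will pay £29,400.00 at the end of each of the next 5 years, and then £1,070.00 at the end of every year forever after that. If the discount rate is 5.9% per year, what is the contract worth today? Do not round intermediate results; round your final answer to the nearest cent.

£137797.20

PV of 5-year annuity: £29,400.00 × [1 − (1+0.059)^−5] / 0.059 = 124181.12850
Perpetuity value at year 5: £1,070.00 / 0.059 = 18135.59322
PV of perpetuity: 18135.59322 / (1+0.059)^5 = 13616.07596
Total PV = 124181.12850 + 13616.07596 = 137797.20445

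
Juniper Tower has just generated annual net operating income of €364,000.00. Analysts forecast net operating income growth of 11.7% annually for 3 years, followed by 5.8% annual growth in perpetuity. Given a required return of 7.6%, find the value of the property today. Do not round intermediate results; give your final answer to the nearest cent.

D_1 = 406588.00000
D_2 = 454158.79600
D_3 = 507295.37513
Terminal value at year 3: TV = D_3×(1+g_2)/(r−g_2) = 536718.50689/0.018 = 29817694.82720
P_0 = D_1/(1+r)^1 + D_2/(1+r)^2 + D_3/(1+r)^3 + TV/(1+r)^3
    = 377869.88848 + 392268.27642 + 407215.30182 + 23935210.51822 = 25112563.98494

€25112563.98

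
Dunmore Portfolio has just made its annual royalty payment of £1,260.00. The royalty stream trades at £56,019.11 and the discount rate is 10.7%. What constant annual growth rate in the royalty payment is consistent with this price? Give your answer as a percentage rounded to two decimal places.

8.26%

P = D₀(1+g)/(r−g) ⇒ P(r−g) = D₀(1+g) ⇒ g(P+D₀) = P·r − D₀
g = (P·r − D₀)/(P + D₀) = (£56,019.11×0.107 − £1,260.00) / (£56,019.11 + £1,260.00) = 0.082649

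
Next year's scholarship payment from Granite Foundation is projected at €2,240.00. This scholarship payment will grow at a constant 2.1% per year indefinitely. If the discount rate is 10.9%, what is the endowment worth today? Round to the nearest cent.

Growing perpetuity: P = D₁ / (r − g) = €2,240.0000 / (0.109 − 0.021) = €25,454.55

€25454.55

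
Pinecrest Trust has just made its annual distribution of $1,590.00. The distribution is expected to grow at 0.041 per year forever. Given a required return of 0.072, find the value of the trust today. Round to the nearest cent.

$53393.23

D₁ = D₀ × (1 + g) = $1,590.00 × 1.041 = $1,655.1900
Growing perpetuity: P = D₁ / (r − g) = $1,655.1900 / (0.072 − 0.041) = $53,393.23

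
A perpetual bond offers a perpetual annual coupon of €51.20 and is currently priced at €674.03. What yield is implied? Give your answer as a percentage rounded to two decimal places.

P = C/r ⇒ r = C/P = €51.20/€674.03 = 0.075961

7.60%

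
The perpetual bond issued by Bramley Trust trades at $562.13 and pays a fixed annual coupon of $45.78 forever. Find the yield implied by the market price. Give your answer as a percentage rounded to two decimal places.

8.14%

P = C/r ⇒ r = C/P = $45.78/$562.13 = 0.081440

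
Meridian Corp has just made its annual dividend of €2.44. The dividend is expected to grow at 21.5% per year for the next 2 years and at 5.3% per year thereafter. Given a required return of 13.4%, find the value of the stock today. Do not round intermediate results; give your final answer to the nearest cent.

D_1 = 2.96460
D_2 = 3.60199
Terminal value at year 2: TV = D_2×(1+g_2)/(r−g_2) = 3.79289/0.081 = 46.82586
P_0 = D_1/(1+r)^1 + D_2/(1+r)^2 + TV/(1+r)^2
    = 2.61429 + 2.80102 + 36.41327 = 41.82857

€41.83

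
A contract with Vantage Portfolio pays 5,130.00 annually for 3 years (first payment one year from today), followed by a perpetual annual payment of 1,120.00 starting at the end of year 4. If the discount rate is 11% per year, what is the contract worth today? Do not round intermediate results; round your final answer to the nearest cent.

19981.11

PV of 3-year annuity: 5,130.00 × [1 − (1+0.11)^−3] / 0.11 = 12536.25649
Perpetuity value at year 3: 1,120.00 / 0.11 = 10181.81818
PV of perpetuity: 10181.81818 / (1+0.11)^3 = 7444.85770
Total PV = 12536.25649 + 7444.85770 = 19981.11419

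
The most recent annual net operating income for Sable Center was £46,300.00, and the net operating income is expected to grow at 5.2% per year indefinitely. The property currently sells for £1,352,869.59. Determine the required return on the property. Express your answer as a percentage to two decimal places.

8.80%

D₁ = £46,300.00 × 1.052 = £48,707.6000
P = D₁/(r − g) ⇒ r = D₁/P + g = £48,707.6000/£1,352,869.59 + 0.052 = 0.036003 + 0.052 = 0.088003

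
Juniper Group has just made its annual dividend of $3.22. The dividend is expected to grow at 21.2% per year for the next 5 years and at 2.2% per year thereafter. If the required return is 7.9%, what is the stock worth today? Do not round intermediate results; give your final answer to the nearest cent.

$126.36

D_1 = 3.90264
D_2 = 4.73000
D_3 = 5.73276
D_4 = 6.94810
D_5 = 8.42110
Terminal value at year 5: TV = D_5×(1+g_2)/(r−g_2) = 8.60637/0.057 = 150.98890
P_0 = D_1/(1+r)^1 + D_2/(1+r)^2 + D_3/(1+r)^3 + D_4/(1+r)^4 + D_5/(1+r)^5 + TV/(1+r)^5
    = 3.61690 + 4.06273 + 4.56351 + 5.12602 + 5.75787 + 103.23757 = 126.36462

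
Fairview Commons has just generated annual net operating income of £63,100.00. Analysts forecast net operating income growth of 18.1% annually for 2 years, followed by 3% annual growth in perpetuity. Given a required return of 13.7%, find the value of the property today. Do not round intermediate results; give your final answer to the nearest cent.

£788952.54

D_1 = 74521.10000
D_2 = 88009.41910
Terminal value at year 2: TV = D_2×(1+g_2)/(r−g_2) = 90649.70167/0.107 = 847193.47358
P_0 = D_1/(1+r)^1 + D_2/(1+r)^2 + TV/(1+r)^2
    = 65541.86456 + 68078.22519 + 655332.44809 = 788952.53783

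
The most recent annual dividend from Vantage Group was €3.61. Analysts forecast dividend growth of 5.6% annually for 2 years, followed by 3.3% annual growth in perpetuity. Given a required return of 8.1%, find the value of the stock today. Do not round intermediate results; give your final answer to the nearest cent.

€81.11

D_1 = 3.81216
D_2 = 4.02564
Terminal value at year 2: TV = D_2×(1+g_2)/(r−g_2) = 4.15849/0.048 = 86.63515
P_0 = D_1/(1+r)^1 + D_2/(1+r)^2 + TV/(1+r)^2
    = 3.52651 + 3.44496 + 74.13832 = 81.10979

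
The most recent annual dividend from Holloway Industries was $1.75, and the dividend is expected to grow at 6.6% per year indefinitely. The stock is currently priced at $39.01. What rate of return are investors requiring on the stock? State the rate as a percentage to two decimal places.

D₁ = $1.75 × 1.066 = $1.8655
P = D₁/(r − g) ⇒ r = D₁/P + g = $1.8655/$39.01 + 0.066 = 0.047821 + 0.066 = 0.113821

11.38%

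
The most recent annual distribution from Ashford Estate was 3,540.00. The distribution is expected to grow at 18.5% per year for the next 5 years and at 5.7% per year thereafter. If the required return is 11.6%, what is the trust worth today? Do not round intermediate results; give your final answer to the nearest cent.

D_1 = 4194.90000
D_2 = 4970.95650
D_3 = 5890.58345
D_4 = 6980.34139
D_5 = 8271.70455
Terminal value at year 5: TV = D_5×(1+g_2)/(r−g_2) = 8743.19171/0.059 = 148189.68996
P_0 = D_1/(1+r)^1 + D_2/(1+r)^2 + D_3/(1+r)^3 + D_4/(1+r)^4 + D_5/(1+r)^5 + TV/(1+r)^5
    = 3758.87097 + 3991.27428 + 4238.04661 + 4500.07638 + 4778.30691 + 85604.58307 = 106871.15822

106871.16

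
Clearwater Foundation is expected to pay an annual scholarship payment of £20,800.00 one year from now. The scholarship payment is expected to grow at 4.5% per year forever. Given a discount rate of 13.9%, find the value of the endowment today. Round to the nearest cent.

£221276.60

Growing perpetuity: P = D₁ / (r − g) = £20,800.0000 / (0.139 − 0.045) = £221,276.60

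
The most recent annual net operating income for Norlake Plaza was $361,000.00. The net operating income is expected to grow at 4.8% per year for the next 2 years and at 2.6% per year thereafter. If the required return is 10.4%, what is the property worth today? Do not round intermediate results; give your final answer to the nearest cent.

$4947014.68

D_1 = 378328.00000
D_2 = 396487.74400
Terminal value at year 2: TV = D_2×(1+g_2)/(r−g_2) = 406796.42534/0.078 = 5215338.78646
P_0 = D_1/(1+r)^1 + D_2/(1+r)^2 + TV/(1+r)^2
    = 342688.40580 + 325305.66058 + 4279020.61219 = 4947014.67856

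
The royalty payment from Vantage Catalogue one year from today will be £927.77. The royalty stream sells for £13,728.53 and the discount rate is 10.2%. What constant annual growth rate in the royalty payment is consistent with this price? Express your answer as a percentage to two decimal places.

3.44%

P = D₁/(r−g) ⇒ g = r − D₁/P = 0.102 − £927.77/£13,728.53 = 0.034420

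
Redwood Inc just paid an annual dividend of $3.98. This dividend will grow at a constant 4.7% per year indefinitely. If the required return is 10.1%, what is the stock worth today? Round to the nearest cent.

$77.17

D₁ = D₀ × (1 + g) = $3.98 × 1.047 = $4.1671
Growing perpetuity: P = D₁ / (r − g) = $4.1671 / (0.101 − 0.047) = $77.17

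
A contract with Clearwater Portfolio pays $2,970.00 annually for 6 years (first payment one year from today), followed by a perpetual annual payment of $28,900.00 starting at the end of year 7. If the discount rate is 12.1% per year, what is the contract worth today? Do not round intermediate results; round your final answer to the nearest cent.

$132535.44

PV of 6-year annuity: $2,970.00 × [1 − (1+0.121)^−6] / 0.121 = 12176.37440
Perpetuity value at year 6: $28,900.00 / 0.121 = 238842.97521
PV of perpetuity: 238842.97521 / (1+0.121)^6 = 120359.06266
Total PV = 12176.37440 + 120359.06266 = 132535.43707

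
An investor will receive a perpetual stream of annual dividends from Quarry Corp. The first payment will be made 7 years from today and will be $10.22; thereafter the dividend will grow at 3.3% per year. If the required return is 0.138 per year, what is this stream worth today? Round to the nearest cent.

Value at end of year 6: C₁ / (r − g) = $10.22 / (0.138 − 0.033) = $97.3333
Discount to today: PV = $97.3333 / (1 + 0.138)^6 = $97.3333 / 2.171969 = $44.81

$44.81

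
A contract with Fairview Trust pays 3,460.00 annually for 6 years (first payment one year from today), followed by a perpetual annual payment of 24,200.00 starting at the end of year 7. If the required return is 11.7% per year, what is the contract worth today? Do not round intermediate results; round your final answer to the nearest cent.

120837.56

PV of 6-year annuity: 3,460.00 × [1 − (1+0.117)^−6] / 0.117 = 14347.16238
Perpetuity value at year 6: 24,200.00 / 0.117 = 206837.60684
PV of perpetuity: 206837.60684 / (1+0.117)^6 = 106490.40177
Total PV = 14347.16238 + 106490.40177 = 120837.56414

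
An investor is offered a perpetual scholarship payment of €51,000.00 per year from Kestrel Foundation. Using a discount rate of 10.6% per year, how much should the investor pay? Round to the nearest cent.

Level perpetuity: PV = C / r = €51,000.00 / 0.106 = €481,132.08

€481132.08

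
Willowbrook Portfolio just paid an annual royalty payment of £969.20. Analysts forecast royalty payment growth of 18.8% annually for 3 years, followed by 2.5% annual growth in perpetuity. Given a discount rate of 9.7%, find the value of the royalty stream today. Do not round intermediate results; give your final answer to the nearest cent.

£20941.26

D_1 = 1151.40960
D_2 = 1367.87460
D_3 = 1625.03503
Terminal value at year 3: TV = D_3×(1+g_2)/(r−g_2) = 1665.66091/0.072 = 23134.17925
P_0 = D_1/(1+r)^1 + D_2/(1+r)^2 + D_3/(1+r)^3 + TV/(1+r)^3
    = 1049.59854 + 1136.66642 + 1230.95689 + 17524.03910 = 20941.26096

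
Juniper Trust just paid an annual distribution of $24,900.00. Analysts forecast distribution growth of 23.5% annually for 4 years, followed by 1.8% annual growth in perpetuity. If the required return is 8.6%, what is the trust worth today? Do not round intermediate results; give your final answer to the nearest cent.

$762209.16

D_1 = 30751.50000
D_2 = 37978.10250
D_3 = 46902.95659
D_4 = 57925.15139
Terminal value at year 4: TV = D_4×(1+g_2)/(r−g_2) = 58967.80411/0.068 = 867173.58986
P_0 = D_1/(1+r)^1 + D_2/(1+r)^2 + D_3/(1+r)^3 + D_4/(1+r)^4 + TV/(1+r)^4
    = 28316.29834 + 32201.31533 + 36619.35952 + 41643.56262 + 623428.62865 = 762209.16446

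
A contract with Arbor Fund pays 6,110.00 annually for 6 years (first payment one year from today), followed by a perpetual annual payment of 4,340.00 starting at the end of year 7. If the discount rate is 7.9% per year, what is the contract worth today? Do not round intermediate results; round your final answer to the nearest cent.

PV of 6-year annuity: 6,110.00 × [1 − (1+0.079)^−6] / 0.079 = 28331.68770
Perpetuity value at year 6: 4,340.00 / 0.079 = 54936.70886
PV of perpetuity: 54936.70886 / (1+0.079)^6 = 34812.40041
Total PV = 28331.68770 + 34812.40041 = 63144.08811

63144.09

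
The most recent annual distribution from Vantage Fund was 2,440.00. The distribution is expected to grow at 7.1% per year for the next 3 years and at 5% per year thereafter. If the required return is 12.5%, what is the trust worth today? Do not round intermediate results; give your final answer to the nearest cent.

D_1 = 2613.24000
D_2 = 2798.78004
D_3 = 2997.49342
Terminal value at year 3: TV = D_3×(1+g_2)/(r−g_2) = 3147.36809/0.075 = 41964.90792
P_0 = D_1/(1+r)^1 + D_2/(1+r)^2 + D_3/(1+r)^3 + TV/(1+r)^3
    = 2322.88000 + 2211.38176 + 2105.23544 + 29473.29610 = 36112.79329

36112.79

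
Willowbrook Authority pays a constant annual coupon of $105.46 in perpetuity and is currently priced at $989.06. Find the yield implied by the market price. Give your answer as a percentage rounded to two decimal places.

10.66%

P = C/r ⇒ r = C/P = $105.46/$989.06 = 0.106626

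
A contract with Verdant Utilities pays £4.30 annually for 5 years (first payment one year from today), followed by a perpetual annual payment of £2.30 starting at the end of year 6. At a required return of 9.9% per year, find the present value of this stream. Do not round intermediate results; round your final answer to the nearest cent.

PV of 5-year annuity: £4.30 × [1 − (1+0.099)^−5] / 0.099 = 16.34211
Perpetuity value at year 5: £2.30 / 0.099 = 23.23232
PV of perpetuity: 23.23232 / (1+0.099)^5 = 14.49119
Total PV = 16.34211 + 14.49119 = 30.83330

£30.83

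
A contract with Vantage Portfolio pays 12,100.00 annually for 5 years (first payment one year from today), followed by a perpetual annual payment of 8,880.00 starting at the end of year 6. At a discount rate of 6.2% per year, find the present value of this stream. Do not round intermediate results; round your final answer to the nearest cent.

PV of 5-year annuity: 12,100.00 × [1 − (1+0.062)^−5] / 0.062 = 50693.47774
Perpetuity value at year 5: 8,880.00 / 0.062 = 143225.80645
PV of perpetuity: 143225.80645 / (1+0.062)^5 = 106022.65915
Total PV = 50693.47774 + 106022.65915 = 156716.13689

156716.14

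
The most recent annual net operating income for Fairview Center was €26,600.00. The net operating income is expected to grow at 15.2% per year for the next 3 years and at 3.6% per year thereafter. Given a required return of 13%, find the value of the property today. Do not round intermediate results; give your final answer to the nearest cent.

D_1 = 30643.20000
D_2 = 35300.96640
D_3 = 40666.71329
Terminal value at year 3: TV = D_3×(1+g_2)/(r−g_2) = 42130.71497/0.094 = 448199.09544
P_0 = D_1/(1+r)^1 + D_2/(1+r)^2 + D_3/(1+r)^3 + TV/(1+r)^3
    = 27117.87611 + 27645.83476 + 28184.07225 + 310624.45583 = 393572.23894

€393572.24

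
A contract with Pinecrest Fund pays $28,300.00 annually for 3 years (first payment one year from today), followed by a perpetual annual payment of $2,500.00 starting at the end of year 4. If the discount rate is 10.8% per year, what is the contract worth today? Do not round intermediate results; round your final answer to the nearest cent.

$86415.95

PV of 3-year annuity: $28,300.00 × [1 − (1+0.108)^−3] / 0.108 = 69398.39911
Perpetuity value at year 3: $2,500.00 / 0.108 = 23148.14815
PV of perpetuity: 23148.14815 / (1+0.108)^3 = 17017.54752
Total PV = 69398.39911 + 17017.54752 = 86415.94663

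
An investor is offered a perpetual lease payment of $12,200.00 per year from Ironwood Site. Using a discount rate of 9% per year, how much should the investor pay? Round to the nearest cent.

$135555.56

Level perpetuity: PV = C / r = $12,200.00 / 0.09 = $135,555.56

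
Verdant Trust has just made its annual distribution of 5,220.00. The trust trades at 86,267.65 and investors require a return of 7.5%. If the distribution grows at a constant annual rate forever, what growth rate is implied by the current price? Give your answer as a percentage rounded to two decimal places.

1.37%

P = D₀(1+g)/(r−g) ⇒ P(r−g) = D₀(1+g) ⇒ g(P+D₀) = P·r − D₀
g = (P·r − D₀)/(P + D₀) = (86,267.65×0.075 − 5,220.00) / (86,267.65 + 5,220.00) = 0.013664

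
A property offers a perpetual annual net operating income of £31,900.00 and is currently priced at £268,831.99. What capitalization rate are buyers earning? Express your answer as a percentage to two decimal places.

P = C/r ⇒ r = C/P = £31,900.00/£268,831.99 = 0.118661

11.87%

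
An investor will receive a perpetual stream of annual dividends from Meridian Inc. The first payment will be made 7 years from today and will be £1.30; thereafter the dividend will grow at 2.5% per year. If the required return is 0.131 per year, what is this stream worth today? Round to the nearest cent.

£5.86

Value at end of year 6: C₁ / (r − g) = £1.30 / (0.131 − 0.025) = £12.2642
Discount to today: PV = £12.2642 / (1 + 0.131)^6 = £12.2642 / 2.093031 = £5.86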